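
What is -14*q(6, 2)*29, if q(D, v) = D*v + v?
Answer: -5684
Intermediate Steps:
q(D, v) = v + D*v
-14*q(6, 2)*29 = -28*(1 + 6)*29 = -28*7*29 = -14*14*29 = -196*29 = -5684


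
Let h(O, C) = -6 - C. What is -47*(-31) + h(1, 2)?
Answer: 1449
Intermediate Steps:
-47*(-31) + h(1, 2) = -47*(-31) + (-6 - 1*2) = 1457 + (-6 - 2) = 1457 - 8 = 1449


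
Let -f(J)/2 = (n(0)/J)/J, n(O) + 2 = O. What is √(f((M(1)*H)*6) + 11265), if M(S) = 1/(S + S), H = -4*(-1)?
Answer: √405541/6 ≈ 106.14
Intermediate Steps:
n(O) = -2 + O
H = 4
M(S) = 1/(2*S)
f(J) = 4/J² (f(J) = -2*(-2 + 0)/J/J = -2*(-2/J)/J = -(-4)/J² = 4/J²)
√(f((M(1)*H)*6) + 11265) = √(4/((((½)/1)*4)*6)² + 11265) = √(4/((((½)*1)*4)*6)² + 11265) = √(4/(((½)*4)*6)² + 11265) = √(4/(2*6)² + 11265) = √(4/12² + 11265) = √(4*(1/144) + 11265) = √(1/36 + 11265) = √(405541/36) = √405541/6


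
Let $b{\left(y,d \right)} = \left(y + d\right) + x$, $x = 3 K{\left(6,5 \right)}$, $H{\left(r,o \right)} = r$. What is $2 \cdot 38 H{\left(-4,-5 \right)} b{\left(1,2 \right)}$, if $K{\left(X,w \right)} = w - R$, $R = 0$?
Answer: $-5472$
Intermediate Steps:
$K{\left(X,w \right)} = w$ ($K{\left(X,w \right)} = w - 0 = w + 0 = w$)
$x = 15$ ($x = 3 \cdot 5 = 15$)
$b{\left(y,d \right)} = 15 + d + y$ ($b{\left(y,d \right)} = \left(y + d\right) + 15 = \left(d + y\right) + 15 = 15 + d + y$)
$2 \cdot 38 H{\left(-4,-5 \right)} b{\left(1,2 \right)} = 2 \cdot 38 \left(- 4 \left(15 + 2 + 1\right)\right) = 76 \left(\left(-4\right) 18\right) = 76 \left(-72\right) = -5472$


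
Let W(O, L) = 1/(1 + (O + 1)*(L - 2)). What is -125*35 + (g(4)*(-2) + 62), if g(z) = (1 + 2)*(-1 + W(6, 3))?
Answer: -17231/4 ≈ -4307.8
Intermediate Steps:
W(O, L) = 1/(1 + (1 + O)*(-2 + L))
g(z) = -21/8 (g(z) = (1 + 2)*(-1 + 1/(-1 + 3 - 2*6 + 3*6)) = 3*(-1 + 1/(-1 + 3 - 12 + 18)) = 3*(-1 + 1/8) = 3*(-1 + ⅛) = 3*(-7/8) = -21/8)
-125*35 + (g(4)*(-2) + 62) = -125*35 + (-21/8*(-2) + 62) = -4375 + (21/4 + 62) = -4375 + 269/4 = -17231/4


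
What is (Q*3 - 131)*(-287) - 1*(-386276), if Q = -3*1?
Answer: 426456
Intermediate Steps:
Q = -3
(Q*3 - 131)*(-287) - 1*(-386276) = (-3*3 - 131)*(-287) - 1*(-386276) = (-9 - 131)*(-287) + 386276 = -140*(-287) + 386276 = 40180 + 386276 = 426456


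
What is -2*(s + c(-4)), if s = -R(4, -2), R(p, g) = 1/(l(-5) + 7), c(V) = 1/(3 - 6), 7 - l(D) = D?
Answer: 44/57 ≈ 0.77193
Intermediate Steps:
l(D) = 7 - D
c(V) = -⅓ (c(V) = 1/(-3) = -⅓)
R(p, g) = 1/19 (R(p, g) = 1/((7 - 1*(-5)) + 7) = 1/((7 + 5) + 7) = 1/(12 + 7) = 1/19)
s = -1/19 (s = -1*1/19 = -1/19 ≈ -0.052632)
-2*(s + c(-4)) = -2*(-1/19 - ⅓) = -2*(-22/57) = 44/57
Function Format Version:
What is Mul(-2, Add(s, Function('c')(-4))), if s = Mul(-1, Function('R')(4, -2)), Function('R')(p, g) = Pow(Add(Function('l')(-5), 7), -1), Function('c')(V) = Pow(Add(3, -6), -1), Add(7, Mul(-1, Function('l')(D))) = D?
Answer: Rational(44, 57) ≈ 0.77193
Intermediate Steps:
Function('l')(D) = Add(7, Mul(-1, D))
Function('c')(V) = Rational(-1, 3) (Function('c')(V) = Pow(-3, -1) = Rational(-1, 3))
Function('R')(p, g) = Rational(1, 19) (Function('R')(p, g) = Pow(Add(Add(7, Mul(-1, -5)), 7), -1) = Pow(Add(Add(7, 5), 7), -1) = Pow(Add(12, 7), -1) = Pow(19, -1) = Rational(1, 19))
s = Rational(-1, 19) (s = Mul(-1, Rational(1, 19)) = Rational(-1, 19) ≈ -0.052632)
Mul(-2, Add(s, Function('c')(-4))) = Mul(-2, Add(Rational(-1, 19), Rational(-1, 3))) = Mul(-2, Rational(-22, 57)) = Rational(44, 57)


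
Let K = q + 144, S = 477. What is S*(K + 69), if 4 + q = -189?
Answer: 9540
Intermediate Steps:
q = -193 (q = -4 - 189 = -193)
K = -49 (K = -193 + 144 = -49)
S*(K + 69) = 477*(-49 + 69) = 477*20 = 9540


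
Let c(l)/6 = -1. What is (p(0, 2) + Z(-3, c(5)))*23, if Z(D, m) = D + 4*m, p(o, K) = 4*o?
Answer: -621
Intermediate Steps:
c(l) = -6 (c(l) = 6*(-1) = -6)
(p(0, 2) + Z(-3, c(5)))*23 = (4*0 + (-3 + 4*(-6)))*23 = (0 + (-3 - 24))*23 = (0 - 27)*23 = -27*23 = -621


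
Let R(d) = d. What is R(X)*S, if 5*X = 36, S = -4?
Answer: -144/5 ≈ -28.800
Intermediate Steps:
X = 36/5 (X = (⅕)*36 = 36/5 ≈ 7.2000)
R(X)*S = (36/5)*(-4) = -144/5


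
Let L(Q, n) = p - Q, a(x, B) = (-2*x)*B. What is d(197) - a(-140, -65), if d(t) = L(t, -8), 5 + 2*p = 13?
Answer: 18007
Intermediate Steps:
p = 4 (p = -5/2 + (1/2)*13 = -5/2 + 13/2 = 4)
a(x, B) = -2*B*x
L(Q, n) = 4 - Q
d(t) = 4 - t
d(197) - a(-140, -65) = (4 - 1*197) - (-2)*(-65)*(-140) = (4 - 197) - 1*(-18200) = -193 + 18200 = 18007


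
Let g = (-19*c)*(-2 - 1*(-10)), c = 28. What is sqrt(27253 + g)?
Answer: sqrt(22997) ≈ 151.65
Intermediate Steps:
g = -4256 (g = (-19*28)*(-2 - 1*(-10)) = -532*(-2 + 10) = -532*8 = -4256)
sqrt(27253 + g) = sqrt(27253 - 4256) = sqrt(22997)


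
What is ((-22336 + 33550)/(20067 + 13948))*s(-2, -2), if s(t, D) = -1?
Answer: -11214/34015 ≈ -0.32968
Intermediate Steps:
((-22336 + 33550)/(20067 + 13948))*s(-2, -2) = ((-22336 + 33550)/(20067 + 13948))*(-1) = (11214/34015)*(-1) = -11214/34015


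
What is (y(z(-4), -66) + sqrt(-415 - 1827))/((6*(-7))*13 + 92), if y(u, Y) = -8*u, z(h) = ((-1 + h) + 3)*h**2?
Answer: -128/227 - I*sqrt(2242)/454 ≈ -0.56388 - 0.10429*I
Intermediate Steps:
z(h) = h**2*(2 + h) (z(h) = (2 + h)*h**2 = h**2*(2 + h))
(y(z(-4), -66) + sqrt(-415 - 1827))/((6*(-7))*13 + 92) = (-8*(-4)**2*(2 - 4) + sqrt(-415 - 1827))/((6*(-7))*13 + 92) = (-128*(-2) + sqrt(-2242))/(-42*13 + 92) = (-8*(-32) + I*sqrt(2242))/(-546 + 92) = (256 + I*sqrt(2242))/(-454) = (256 + I*sqrt(2242))*(-1/454) = -128/227 - I*sqrt(2242)/454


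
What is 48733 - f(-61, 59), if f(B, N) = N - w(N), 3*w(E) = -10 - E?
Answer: 48651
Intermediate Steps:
w(E) = -10/3 - E/3 (w(E) = (-10 - E)/3 = -10/3 - E/3)
f(B, N) = 10/3 + 4*N/3 (f(B, N) = N - (-10/3 - N/3) = N + (10/3 + N/3) = 10/3 + 4*N/3)
48733 - f(-61, 59) = 48733 - (10/3 + (4/3)*59) = 48733 - (10/3 + 236/3) = 48733 - 1*82 = 48733 - 82 = 48651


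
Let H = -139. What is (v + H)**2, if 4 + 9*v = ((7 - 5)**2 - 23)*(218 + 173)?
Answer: 75411856/81 ≈ 9.3101e+5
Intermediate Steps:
v = -7433/9 (v = -4/9 + (((7 - 5)**2 - 23)*(218 + 173))/9 = -4/9 + ((2**2 - 23)*391)/9 = -4/9 + ((4 - 23)*391)/9 = -4/9 + (-19*391)/9 = -4/9 + (1/9)*(-7429) = -4/9 - 7429/9 = -7433/9 ≈ -825.89)
(v + H)**2 = (-7433/9 - 139)**2 = (-8684/9)**2 = 75411856/81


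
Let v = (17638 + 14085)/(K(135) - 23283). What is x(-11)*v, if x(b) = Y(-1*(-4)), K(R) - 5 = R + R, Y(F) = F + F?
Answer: -31723/2876 ≈ -11.030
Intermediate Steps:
Y(F) = 2*F
K(R) = 5 + 2*R (K(R) = 5 + (R + R) = 5 + 2*R)
x(b) = 8 (x(b) = 2*(-1*(-4)) = 2*4 = 8)
v = -31723/23008 (v = (17638 + 14085)/((5 + 2*135) - 23283) = 31723/((5 + 270) - 23283) = 31723/(275 - 23283) = 31723/(-23008) = 31723*(-1/23008) = -31723/23008 ≈ -1.3788)
x(-11)*v = 8*(-31723/23008) = -31723/2876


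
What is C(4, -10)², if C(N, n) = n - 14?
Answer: 576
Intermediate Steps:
C(N, n) = -14 + n
C(4, -10)² = (-14 - 10)² = (-24)² = 576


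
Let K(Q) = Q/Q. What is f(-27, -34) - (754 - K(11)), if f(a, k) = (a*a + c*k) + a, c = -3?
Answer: 51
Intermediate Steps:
f(a, k) = a + a**2 - 3*k (f(a, k) = (a*a - 3*k) + a = (a**2 - 3*k) + a = a + a**2 - 3*k)
K(Q) = 1
f(-27, -34) - (754 - K(11)) = (-27 + (-27)**2 - 3*(-34)) - (754 - 1*1) = (-27 + 729 + 102) - (754 - 1) = 804 - 1*753 = 804 - 753 = 51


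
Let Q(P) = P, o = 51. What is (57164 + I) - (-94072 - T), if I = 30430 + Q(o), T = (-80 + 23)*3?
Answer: 181546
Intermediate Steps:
T = -171 (T = -57*3 = -171)
I = 30481 (I = 30430 + 51 = 30481)
(57164 + I) - (-94072 - T) = (57164 + 30481) - (-94072 - 1*(-171)) = 87645 - (-94072 + 171) = 87645 - 1*(-93901) = 87645 + 93901 = 181546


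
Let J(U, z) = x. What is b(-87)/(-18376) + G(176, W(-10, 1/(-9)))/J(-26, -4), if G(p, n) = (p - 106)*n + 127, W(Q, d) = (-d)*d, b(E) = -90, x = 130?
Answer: 47173823/48374820 ≈ 0.97517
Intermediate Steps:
J(U, z) = 130
W(Q, d) = -d²
G(p, n) = 127 + n*(-106 + p) (G(p, n) = (-106 + p)*n + 127 = n*(-106 + p) + 127 = 127 + n*(-106 + p))
b(-87)/(-18376) + G(176, W(-10, 1/(-9)))/J(-26, -4) = -90/(-18376) + (127 - (-106)*(1/(-9))² - (1/(-9))²*176)/130 = -90*(-1/18376) + (127 - (-106)*(1*(-⅑))² - (1*(-⅑))²*176)*(1/130) = 45/9188 + (127 - (-106)*(-⅑)² - (-⅑)²*176)*(1/130) = 45/9188 + (127 - (-106)/81 - 1*1/81*176)*(1/130) = 45/9188 + (127 - 106*(-1/81) - 1/81*176)*(1/130) = 45/9188 + (127 + 106/81 - 176/81)*(1/130) = 45/9188 + (10217/81)*(1/130) = 45/9188 + 10217/10530 = 47173823/48374820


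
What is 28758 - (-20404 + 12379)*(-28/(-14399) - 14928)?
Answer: -246363653094/2057 ≈ -1.1977e+8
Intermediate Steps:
28758 - (-20404 + 12379)*(-28/(-14399) - 14928) = 28758 - (-8025)*(-28*(-1/14399) - 14928) = 28758 - (-8025)*(4/2057 - 14928) = 28758 - (-8025)*(-30706892)/2057 = 28758 - 1*246422808300/2057 = 28758 - 246422808300/2057 = -246363653094/2057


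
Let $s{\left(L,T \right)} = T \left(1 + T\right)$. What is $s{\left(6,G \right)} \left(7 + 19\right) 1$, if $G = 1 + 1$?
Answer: $156$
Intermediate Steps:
$G = 2$
$s{\left(6,G \right)} \left(7 + 19\right) 1 = 2 \left(1 + 2\right) \left(7 + 19\right) 1 = 2 \cdot 3 \cdot 26 \cdot 1 = 6 \cdot 26 = 156$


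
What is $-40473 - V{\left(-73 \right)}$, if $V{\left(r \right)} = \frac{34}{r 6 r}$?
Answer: $- \frac{647041868}{15987} \approx -40473.0$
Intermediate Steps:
$V{\left(r \right)} = \frac{17}{3 r^{2}}$ ($V{\left(r \right)} = \frac{34}{6 r r} = \frac{34}{6 r^{2}} = 34 \frac{1}{6 r^{2}} = \frac{17}{3 r^{2}}$)
$-40473 - V{\left(-73 \right)} = -40473 - \frac{17}{3 \cdot 5329} = -40473 - \frac{17}{3} \cdot \frac{1}{5329} = -40473 - \frac{17}{15987} = - \frac{647041868}{15987}$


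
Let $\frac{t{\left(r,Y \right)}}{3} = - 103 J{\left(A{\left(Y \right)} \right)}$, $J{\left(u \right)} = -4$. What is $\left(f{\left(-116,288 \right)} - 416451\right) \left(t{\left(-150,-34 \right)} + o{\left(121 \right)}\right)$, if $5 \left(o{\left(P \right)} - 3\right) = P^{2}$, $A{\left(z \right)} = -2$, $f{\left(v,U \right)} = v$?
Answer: $- \frac{8679590012}{5} \approx -1.7359 \cdot 10^{9}$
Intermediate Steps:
$o{\left(P \right)} = 3 + \frac{P^{2}}{5}$
$t{\left(r,Y \right)} = 1236$ ($t{\left(r,Y \right)} = 3 \left(\left(-103\right) \left(-4\right)\right) = 3 \cdot 412 = 1236$)
$\left(f{\left(-116,288 \right)} - 416451\right) \left(t{\left(-150,-34 \right)} + o{\left(121 \right)}\right) = \left(-116 - 416451\right) \left(1236 + \left(3 + \frac{121^{2}}{5}\right)\right) = - 416567 \left(1236 + \left(3 + \frac{1}{5} \cdot 14641\right)\right) = - 416567 \left(1236 + \left(3 + \frac{14641}{5}\right)\right) = - 416567 \left(1236 + \frac{14656}{5}\right) = \left(-416567\right) \frac{20836}{5} = - \frac{8679590012}{5}$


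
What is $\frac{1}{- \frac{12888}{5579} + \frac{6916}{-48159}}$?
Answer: $- \frac{268679061}{659257556} \approx -0.40755$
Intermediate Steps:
$\frac{1}{- \frac{12888}{5579} + \frac{6916}{-48159}} = \frac{1}{\left(-12888\right) \frac{1}{5579} + 6916 \left(- \frac{1}{48159}\right)} = \frac{1}{- \frac{12888}{5579} - \frac{6916}{48159}} = \frac{1}{- \frac{659257556}{268679061}} = - \frac{268679061}{659257556}$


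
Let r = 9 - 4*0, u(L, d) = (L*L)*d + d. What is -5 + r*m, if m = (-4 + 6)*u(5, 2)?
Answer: 931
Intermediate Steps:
u(L, d) = d + d*L**2 (u(L, d) = L**2*d + d = d*L**2 + d = d + d*L**2)
m = 104 (m = (-4 + 6)*(2*(1 + 5**2)) = 2*(2*(1 + 25)) = 2*(2*26) = 2*52 = 104)
r = 9 (r = 9 - 1*0 = 9 + 0 = 9)
-5 + r*m = -5 + 9*104 = -5 + 936 = 931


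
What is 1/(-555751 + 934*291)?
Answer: -1/283957 ≈ -3.5217e-6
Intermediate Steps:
1/(-555751 + 934*291) = 1/(-555751 + 271794) = 1/(-283957) = -1/283957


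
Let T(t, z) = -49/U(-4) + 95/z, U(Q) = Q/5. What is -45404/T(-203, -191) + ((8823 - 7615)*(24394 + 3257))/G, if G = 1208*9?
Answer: 323741087/139245 ≈ 2325.0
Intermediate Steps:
U(Q) = Q/5 (U(Q) = Q*(1/5) = Q/5)
G = 10872
T(t, z) = 245/4 + 95/z (T(t, z) = -49/((1/5)*(-4)) + 95/z = -49/(-4/5) + 95/z = -49*(-5/4) + 95/z = 245/4 + 95/z)
-45404/T(-203, -191) + ((8823 - 7615)*(24394 + 3257))/G = -45404/(245/4 + 95/(-191)) + ((8823 - 7615)*(24394 + 3257))/10872 = -45404/(245/4 + 95*(-1/191)) + (1208*27651)*(1/10872) = -45404/(245/4 - 95/191) + 33402408*(1/10872) = -45404/46415/764 + 9217/3 = -45404*764/46415 + 9217/3 = -34688656/46415 + 9217/3 = 323741087/139245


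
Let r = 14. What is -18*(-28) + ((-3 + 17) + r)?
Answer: 532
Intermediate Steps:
-18*(-28) + ((-3 + 17) + r) = -18*(-28) + ((-3 + 17) + 14) = 504 + (14 + 14) = 504 + 28 = 532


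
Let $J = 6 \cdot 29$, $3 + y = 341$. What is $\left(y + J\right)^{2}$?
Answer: $262144$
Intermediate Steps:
$y = 338$ ($y = -3 + 341 = 338$)
$J = 174$
$\left(y + J\right)^{2} = \left(338 + 174\right)^{2} = 512^{2} = 262144$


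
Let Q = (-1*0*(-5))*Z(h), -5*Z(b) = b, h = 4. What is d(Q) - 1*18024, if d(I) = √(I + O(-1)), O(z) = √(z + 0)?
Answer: -18024 + √I ≈ -18023.0 + 0.70711*I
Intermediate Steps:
Z(b) = -b/5
O(z) = √z
Q = 0 (Q = (-1*0*(-5))*(-⅕*4) = (0*(-5))*(-⅘) = 0*(-⅘) = 0)
d(I) = √(I + I) (d(I) = √(I + √(-1)) = √(I + I))
d(Q) - 1*18024 = √(I + 0) - 1*18024 = √I - 18024 = -18024 + √I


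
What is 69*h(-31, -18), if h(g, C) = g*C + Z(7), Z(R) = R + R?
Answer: 39468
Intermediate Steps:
Z(R) = 2*R
h(g, C) = 14 + C*g (h(g, C) = g*C + 2*7 = C*g + 14 = 14 + C*g)
69*h(-31, -18) = 69*(14 - 18*(-31)) = 69*(14 + 558) = 69*572 = 39468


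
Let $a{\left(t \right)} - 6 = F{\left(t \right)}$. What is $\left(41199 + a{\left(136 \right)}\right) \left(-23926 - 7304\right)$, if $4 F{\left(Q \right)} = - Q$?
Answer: $-1285770330$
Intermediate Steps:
$F{\left(Q \right)} = - \frac{Q}{4}$ ($F{\left(Q \right)} = \frac{\left(-1\right) Q}{4} = - \frac{Q}{4}$)
$a{\left(t \right)} = 6 - \frac{t}{4}$
$\left(41199 + a{\left(136 \right)}\right) \left(-23926 - 7304\right) = \left(41199 + \left(6 - 34\right)\right) \left(-23926 - 7304\right) = \left(41199 + \left(6 - 34\right)\right) \left(-31230\right) = \left(41199 - 28\right) \left(-31230\right) = 41171 \left(-31230\right) = -1285770330$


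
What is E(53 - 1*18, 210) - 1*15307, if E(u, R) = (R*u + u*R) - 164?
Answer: -771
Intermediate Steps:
E(u, R) = -164 + 2*R*u (E(u, R) = (R*u + R*u) - 164 = 2*R*u - 164 = -164 + 2*R*u)
E(53 - 1*18, 210) - 1*15307 = (-164 + 2*210*(53 - 1*18)) - 1*15307 = (-164 + 2*210*(53 - 18)) - 15307 = (-164 + 2*210*35) - 15307 = (-164 + 14700) - 15307 = 14536 - 15307 = -771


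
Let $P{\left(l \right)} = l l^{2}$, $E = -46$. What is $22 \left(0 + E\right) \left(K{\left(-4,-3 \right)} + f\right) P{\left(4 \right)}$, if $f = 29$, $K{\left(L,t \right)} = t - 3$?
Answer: $-1489664$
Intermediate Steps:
$K{\left(L,t \right)} = -3 + t$
$P{\left(l \right)} = l^{3}$
$22 \left(0 + E\right) \left(K{\left(-4,-3 \right)} + f\right) P{\left(4 \right)} = 22 \left(0 - 46\right) \left(\left(-3 - 3\right) + 29\right) 4^{3} = 22 \left(- 46 \left(-6 + 29\right)\right) 64 = 22 \left(\left(-46\right) 23\right) 64 = 22 \left(-1058\right) 64 = \left(-23276\right) 64 = -1489664$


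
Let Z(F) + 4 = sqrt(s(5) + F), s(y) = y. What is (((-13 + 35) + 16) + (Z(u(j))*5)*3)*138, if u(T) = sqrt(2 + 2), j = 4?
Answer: -3036 + 2070*sqrt(7) ≈ 2440.7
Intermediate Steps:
u(T) = 2 (u(T) = sqrt(4) = 2)
Z(F) = -4 + sqrt(5 + F)
(((-13 + 35) + 16) + (Z(u(j))*5)*3)*138 = (((-13 + 35) + 16) + ((-4 + sqrt(5 + 2))*5)*3)*138 = ((22 + 16) + ((-4 + sqrt(7))*5)*3)*138 = (38 + (-20 + 5*sqrt(7))*3)*138 = (38 + (-60 + 15*sqrt(7)))*138 = (-22 + 15*sqrt(7))*138 = -3036 + 2070*sqrt(7)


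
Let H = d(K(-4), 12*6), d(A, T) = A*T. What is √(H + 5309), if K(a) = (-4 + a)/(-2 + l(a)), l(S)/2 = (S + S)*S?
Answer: √5093021/31 ≈ 72.799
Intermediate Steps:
l(S) = 4*S² (l(S) = 2*((S + S)*S) = 2*((2*S)*S) = 2*(2*S²) = 4*S²)
K(a) = (-4 + a)/(-2 + 4*a²)
H = -288/31 (H = ((-4 - 4)/(2*(-1 + 2*(-4)²)))*(12*6) = ((½)*(-8)/(-1 + 2*16))*72 = ((½)*(-8)/(-1 + 32))*72 = ((½)*(-8)/31)*72 = ((½)*(1/31)*(-8))*72 = -4/31*72 = -288/31 ≈ -9.2903)
√(H + 5309) = √(-288/31 + 5309) = √(164291/31) = √5093021/31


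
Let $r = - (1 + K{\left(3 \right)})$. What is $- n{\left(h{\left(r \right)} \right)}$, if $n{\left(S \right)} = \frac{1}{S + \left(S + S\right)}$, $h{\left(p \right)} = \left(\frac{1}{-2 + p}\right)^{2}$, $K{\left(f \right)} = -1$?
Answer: $- \frac{4}{3} \approx -1.3333$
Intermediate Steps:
$r = 0$ ($r = - (1 - 1) = \left(-1\right) 0 = 0$)
$h{\left(p \right)} = \frac{1}{\left(-2 + p\right)^{2}}$
$n{\left(S \right)} = \frac{1}{3 S}$ ($n{\left(S \right)} = \frac{1}{S + 2 S} = \frac{1}{3 S}$)
$- n{\left(h{\left(r \right)} \right)} = - \frac{1}{3 \frac{1}{\left(-2 + 0\right)^{2}}} = - \frac{1}{3 \cdot \frac{1}{4}} = - \frac{\frac{1}{\frac{1}{4}}}{3} = - \frac{4}{3}$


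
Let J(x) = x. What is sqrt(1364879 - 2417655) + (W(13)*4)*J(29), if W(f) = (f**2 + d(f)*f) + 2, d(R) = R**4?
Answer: 43089824 + 2*I*sqrt(263194) ≈ 4.309e+7 + 1026.0*I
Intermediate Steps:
W(f) = 2 + f**2 + f**5 (W(f) = (f**2 + f**4*f) + 2 = (f**2 + f**5) + 2 = 2 + f**2 + f**5)
sqrt(1364879 - 2417655) + (W(13)*4)*J(29) = sqrt(1364879 - 2417655) + ((2 + 13**2 + 13**5)*4)*29 = sqrt(-1052776) + ((2 + 169 + 371293)*4)*29 = 2*I*sqrt(263194) + (371464*4)*29 = 2*I*sqrt(263194) + 1485856*29 = 2*I*sqrt(263194) + 43089824 = 43089824 + 2*I*sqrt(263194)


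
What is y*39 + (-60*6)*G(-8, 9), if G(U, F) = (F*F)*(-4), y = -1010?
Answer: 77250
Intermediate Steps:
G(U, F) = -4*F² (G(U, F) = F²*(-4) = -4*F²)
y*39 + (-60*6)*G(-8, 9) = -1010*39 + (-60*6)*(-4*9²) = -39390 - (-1440)*81 = -39390 - 360*(-324) = -39390 + 116640 = 77250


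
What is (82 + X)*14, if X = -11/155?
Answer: 177786/155 ≈ 1147.0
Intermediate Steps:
X = -11/155 (X = -11*1/155 = -11/155 ≈ -0.070968)
(82 + X)*14 = (82 - 11/155)*14 = (12699/155)*14 = 177786/155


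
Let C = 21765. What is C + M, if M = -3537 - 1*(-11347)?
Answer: 29575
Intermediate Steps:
M = 7810 (M = -3537 + 11347 = 7810)
C + M = 21765 + 7810 = 29575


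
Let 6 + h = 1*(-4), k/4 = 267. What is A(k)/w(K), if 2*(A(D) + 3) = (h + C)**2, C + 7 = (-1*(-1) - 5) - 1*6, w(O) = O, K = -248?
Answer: -723/496 ≈ -1.4577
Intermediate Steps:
k = 1068 (k = 4*267 = 1068)
C = -17 (C = -7 + ((-1*(-1) - 5) - 1*6) = -7 + ((1 - 5) - 6) = -7 + (-4 - 6) = -7 - 10 = -17)
h = -10 (h = -6 + 1*(-4) = -6 - 4 = -10)
A(D) = 723/2 (A(D) = -3 + (-10 - 17)**2/2 = -3 + (1/2)*(-27)**2 = -3 + (1/2)*729 = -3 + 729/2 = 723/2)
A(k)/w(K) = (723/2)/(-248) = (723/2)*(-1/248) = -723/496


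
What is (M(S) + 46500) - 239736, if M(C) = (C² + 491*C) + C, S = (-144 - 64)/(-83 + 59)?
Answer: -1700072/9 ≈ -1.8890e+5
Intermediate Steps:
S = 26/3 (S = -208/(-24) = -208*(-1/24) = 26/3 ≈ 8.6667)
M(C) = C² + 492*C
(M(S) + 46500) - 239736 = (26*(492 + 26/3)/3 + 46500) - 239736 = ((26/3)*(1502/3) + 46500) - 239736 = (39052/9 + 46500) - 239736 = 457552/9 - 239736 = -1700072/9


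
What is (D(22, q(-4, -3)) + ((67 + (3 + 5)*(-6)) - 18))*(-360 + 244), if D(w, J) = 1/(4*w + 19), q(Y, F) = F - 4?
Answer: -12528/107 ≈ -117.08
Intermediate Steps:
q(Y, F) = -4 + F
D(w, J) = 1/(19 + 4*w)
(D(22, q(-4, -3)) + ((67 + (3 + 5)*(-6)) - 18))*(-360 + 244) = (1/(19 + 4*22) + ((67 + (3 + 5)*(-6)) - 18))*(-360 + 244) = (1/(19 + 88) + ((67 + 8*(-6)) - 18))*(-116) = (1/107 + ((67 - 48) - 18))*(-116) = (1/107 + (19 - 18))*(-116) = (1/107 + 1)*(-116) = (108/107)*(-116) = -12528/107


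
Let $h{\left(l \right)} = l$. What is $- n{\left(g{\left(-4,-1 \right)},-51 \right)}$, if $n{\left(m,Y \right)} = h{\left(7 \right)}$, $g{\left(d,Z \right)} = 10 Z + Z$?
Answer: $-7$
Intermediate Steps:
$g{\left(d,Z \right)} = 11 Z$
$n{\left(m,Y \right)} = 7$
$- n{\left(g{\left(-4,-1 \right)},-51 \right)} = \left(-1\right) 7 = -7$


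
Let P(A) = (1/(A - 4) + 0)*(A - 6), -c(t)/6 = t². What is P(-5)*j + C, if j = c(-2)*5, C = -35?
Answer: -545/3 ≈ -181.67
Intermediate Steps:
c(t) = -6*t²
P(A) = (-6 + A)/(-4 + A) (P(A) = (1/(-4 + A) + 0)*(-6 + A) = (-6 + A)/(-4 + A))
j = -120 (j = -6*(-2)²*5 = -6*4*5 = -24*5 = -120)
P(-5)*j + C = ((-6 - 5)/(-4 - 5))*(-120) - 35 = (-11/(-9))*(-120) - 35 = -⅑*(-11)*(-120) - 35 = (11/9)*(-120) - 35 = -440/3 - 35 = -545/3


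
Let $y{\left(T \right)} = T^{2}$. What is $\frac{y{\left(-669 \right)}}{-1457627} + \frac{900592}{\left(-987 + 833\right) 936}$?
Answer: $- \frac{1117889974}{170542359} \approx -6.5549$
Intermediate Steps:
$\frac{y{\left(-669 \right)}}{-1457627} + \frac{900592}{\left(-987 + 833\right) 936} = \frac{\left(-669\right)^{2}}{-1457627} + \frac{900592}{\left(-987 + 833\right) 936} = 447561 \left(- \frac{1}{1457627}\right) + \frac{900592}{\left(-154\right) 936} = - \frac{447561}{1457627} + \frac{900592}{-144144} = - \frac{447561}{1457627} + 900592 \left(- \frac{1}{144144}\right) = - \frac{447561}{1457627} - \frac{731}{117} = - \frac{1117889974}{170542359}$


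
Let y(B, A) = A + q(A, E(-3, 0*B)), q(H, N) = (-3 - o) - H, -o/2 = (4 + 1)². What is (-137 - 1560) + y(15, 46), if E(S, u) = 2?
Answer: -1650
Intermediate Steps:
o = -50 (o = -2*(4 + 1)² = -2*5² = -2*25 = -50)
q(H, N) = 47 - H (q(H, N) = (-3 - 1*(-50)) - H = (-3 + 50) - H = 47 - H)
y(B, A) = 47 (y(B, A) = A + (47 - A) = 47)
(-137 - 1560) + y(15, 46) = (-137 - 1560) + 47 = -1697 + 47 = -1650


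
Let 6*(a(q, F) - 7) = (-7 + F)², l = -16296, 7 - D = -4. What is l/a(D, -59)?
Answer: -16296/733 ≈ -22.232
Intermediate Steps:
D = 11 (D = 7 - 1*(-4) = 7 + 4 = 11)
a(q, F) = 7 + (-7 + F)²/6
l/a(D, -59) = -16296/(7 + (-7 - 59)²/6) = -16296/(7 + (⅙)*(-66)²) = -16296/(7 + (⅙)*4356) = -16296/(7 + 726) = -16296/733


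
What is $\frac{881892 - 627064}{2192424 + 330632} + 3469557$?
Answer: $\frac{2188471715255}{630764} \approx 3.4696 \cdot 10^{6}$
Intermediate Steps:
$\frac{881892 - 627064}{2192424 + 330632} + 3469557 = \frac{881892 + \left(-710864 + 83800\right)}{2523056} + 3469557 = \left(881892 - 627064\right) \frac{1}{2523056} + 3469557 = 254828 \cdot \frac{1}{2523056} + 3469557 = \frac{63707}{630764} + 3469557 = \frac{2188471715255}{630764}$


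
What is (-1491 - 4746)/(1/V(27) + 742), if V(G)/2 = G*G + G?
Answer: -9430344/1121905 ≈ -8.4057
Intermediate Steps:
V(G) = 2*G + 2*G**2 (V(G) = 2*(G*G + G) = 2*(G**2 + G) = 2*(G + G**2) = 2*G + 2*G**2)
(-1491 - 4746)/(1/V(27) + 742) = (-1491 - 4746)/(1/(2*27*(1 + 27)) + 742) = -6237/(1/(2*27*28) + 742) = -6237/(1/1512 + 742) = -6237/1121905/1512 = -6237*1512/1121905 = -9430344/1121905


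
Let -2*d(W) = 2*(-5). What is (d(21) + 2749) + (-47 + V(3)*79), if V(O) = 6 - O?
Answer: 2944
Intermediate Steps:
d(W) = 5 (d(W) = -(-5) = -½*(-10) = 5)
(d(21) + 2749) + (-47 + V(3)*79) = (5 + 2749) + (-47 + (6 - 1*3)*79) = 2754 + (-47 + (6 - 3)*79) = 2754 + (-47 + 3*79) = 2754 + (-47 + 237) = 2754 + 190 = 2944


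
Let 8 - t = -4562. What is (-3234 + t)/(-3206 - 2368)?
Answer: -668/2787 ≈ -0.23968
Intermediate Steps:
t = 4570 (t = 8 - 1*(-4562) = 8 + 4562 = 4570)
(-3234 + t)/(-3206 - 2368) = (-3234 + 4570)/(-3206 - 2368) = 1336/(-5574) = 1336*(-1/5574) = -668/2787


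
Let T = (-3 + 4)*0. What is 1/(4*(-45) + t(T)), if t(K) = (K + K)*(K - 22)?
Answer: -1/180 ≈ -0.0055556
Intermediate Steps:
T = 0 (T = 1*0 = 0)
t(K) = 2*K*(-22 + K) (t(K) = (2*K)*(-22 + K) = 2*K*(-22 + K))
1/(4*(-45) + t(T)) = 1/(4*(-45) + 2*0*(-22 + 0)) = 1/(-180 + 2*0*(-22)) = 1/(-180 + 0) = 1/(-180) = -1/180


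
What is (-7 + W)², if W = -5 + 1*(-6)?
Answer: 324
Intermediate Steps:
W = -11 (W = -5 - 6 = -11)
(-7 + W)² = (-7 - 11)² = (-18)² = 324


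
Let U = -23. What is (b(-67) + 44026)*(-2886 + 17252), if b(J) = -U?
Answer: 632807934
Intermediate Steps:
b(J) = 23 (b(J) = -1*(-23) = 23)
(b(-67) + 44026)*(-2886 + 17252) = (23 + 44026)*(-2886 + 17252) = 44049*14366 = 632807934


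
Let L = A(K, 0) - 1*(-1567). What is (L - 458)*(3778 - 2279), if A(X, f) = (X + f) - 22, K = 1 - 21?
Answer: 1599433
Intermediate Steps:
K = -20
A(X, f) = -22 + X + f
L = 1525 (L = (-22 - 20 + 0) - 1*(-1567) = -42 + 1567 = 1525)
(L - 458)*(3778 - 2279) = (1525 - 458)*(3778 - 2279) = 1067*1499 = 1599433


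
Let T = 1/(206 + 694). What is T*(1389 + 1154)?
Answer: 2543/900 ≈ 2.8256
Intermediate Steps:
T = 1/900 ≈ 0.0011111
T*(1389 + 1154) = (1389 + 1154)/900 = (1/900)*2543 = 2543/900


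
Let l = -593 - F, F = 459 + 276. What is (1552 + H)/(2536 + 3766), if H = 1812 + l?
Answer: 1018/3151 ≈ 0.32307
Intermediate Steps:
F = 735
l = -1328 (l = -593 - 1*735 = -593 - 735 = -1328)
H = 484 (H = 1812 - 1328 = 484)
(1552 + H)/(2536 + 3766) = (1552 + 484)/(2536 + 3766) = 2036/6302 = 2036*(1/6302) = 1018/3151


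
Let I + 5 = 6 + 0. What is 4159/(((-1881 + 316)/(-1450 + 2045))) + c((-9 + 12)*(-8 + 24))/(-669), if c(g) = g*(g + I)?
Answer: -110612775/69799 ≈ -1584.7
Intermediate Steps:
I = 1 (I = -5 + (6 + 0) = -5 + 6 = 1)
c(g) = g*(1 + g) (c(g) = g*(g + 1) = g*(1 + g))
4159/(((-1881 + 316)/(-1450 + 2045))) + c((-9 + 12)*(-8 + 24))/(-669) = 4159/(((-1881 + 316)/(-1450 + 2045))) + (((-9 + 12)*(-8 + 24))*(1 + (-9 + 12)*(-8 + 24)))/(-669) = 4159/((-1565/595)) + ((3*16)*(1 + 3*16))*(-1/669) = 4159/((-1565*1/595)) + (48*(1 + 48))*(-1/669) = 4159/(-313/119) + (48*49)*(-1/669) = 4159*(-119/313) + 2352*(-1/669) = -494921/313 - 784/223 = -110612775/69799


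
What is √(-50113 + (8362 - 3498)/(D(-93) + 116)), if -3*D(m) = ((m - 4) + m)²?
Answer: I*√1000863033049/4469 ≈ 223.86*I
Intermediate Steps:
D(m) = -(-4 + 2*m)²/3 (D(m) = -((m - 4) + m)²/3 = -((-4 + m) + m)²/3 = -(-4 + 2*m)²/3)
√(-50113 + (8362 - 3498)/(D(-93) + 116)) = √(-50113 + (8362 - 3498)/(-4*(-2 - 93)²/3 + 116)) = √(-50113 + 4864/(-4/3*(-95)² + 116)) = √(-50113 + 4864/(-4/3*9025 + 116)) = √(-50113 + 4864/(-36100/3 + 116)) = √(-50113 + 4864/(-35752/3)) = √(-50113 + 4864*(-3/35752)) = √(-50113 - 1824/4469) = √(-223956821/4469) = I*√1000863033049/4469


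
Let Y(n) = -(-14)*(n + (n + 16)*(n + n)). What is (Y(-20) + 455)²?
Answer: 5832225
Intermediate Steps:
Y(n) = 14*n + 28*n*(16 + n) (Y(n) = -(-14)*(n + (16 + n)*(2*n)) = -(-14)*(n + 2*n*(16 + n)) = -(-14*n - 28*n*(16 + n)) = 14*n + 28*n*(16 + n))
(Y(-20) + 455)² = (14*(-20)*(33 + 2*(-20)) + 455)² = (14*(-20)*(33 - 40) + 455)² = (14*(-20)*(-7) + 455)² = (1960 + 455)² = 2415² = 5832225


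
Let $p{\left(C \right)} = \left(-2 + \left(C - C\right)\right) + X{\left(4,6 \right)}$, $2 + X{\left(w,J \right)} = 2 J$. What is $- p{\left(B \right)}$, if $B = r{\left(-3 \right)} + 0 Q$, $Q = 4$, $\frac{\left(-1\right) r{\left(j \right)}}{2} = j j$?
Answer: $-8$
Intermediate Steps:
$r{\left(j \right)} = - 2 j^{2}$ ($r{\left(j \right)} = - 2 j j = - 2 j^{2}$)
$X{\left(w,J \right)} = -2 + 2 J$
$B = -18$ ($B = - 2 \left(-3\right)^{2} + 0 \cdot 4 = \left(-2\right) 9 + 0 = -18 + 0 = -18$)
$p{\left(C \right)} = 8$ ($p{\left(C \right)} = \left(-2 + \left(C - C\right)\right) + \left(-2 + 2 \cdot 6\right) = \left(-2 + 0\right) + \left(-2 + 12\right) = -2 + 10 = 8$)
$- p{\left(B \right)} = \left(-1\right) 8 = -8$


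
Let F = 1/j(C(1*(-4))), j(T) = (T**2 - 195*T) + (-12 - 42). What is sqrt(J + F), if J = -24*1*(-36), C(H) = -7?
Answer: sqrt(99878485)/340 ≈ 29.394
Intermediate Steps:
j(T) = -54 + T**2 - 195*T (j(T) = (T**2 - 195*T) - 54 = -54 + T**2 - 195*T)
F = 1/1360 (F = 1/(-54 + (-7)**2 - 195*(-7)) = 1/(-54 + 49 + 1365) = 1/1360 ≈ 0.00073529)
J = 864 (J = -24*(-36) = 864)
sqrt(J + F) = sqrt(864 + 1/1360) = sqrt(1175041/1360) = sqrt(99878485)/340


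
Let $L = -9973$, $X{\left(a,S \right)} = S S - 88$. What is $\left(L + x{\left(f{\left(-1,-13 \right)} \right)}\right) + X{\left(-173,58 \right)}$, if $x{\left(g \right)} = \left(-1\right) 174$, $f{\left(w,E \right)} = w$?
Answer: $-6871$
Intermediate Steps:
$X{\left(a,S \right)} = -88 + S^{2}$ ($X{\left(a,S \right)} = S^{2} - 88 = -88 + S^{2}$)
$x{\left(g \right)} = -174$
$\left(L + x{\left(f{\left(-1,-13 \right)} \right)}\right) + X{\left(-173,58 \right)} = \left(-9973 - 174\right) - \left(88 - 58^{2}\right) = -10147 + \left(-88 + 3364\right) = -10147 + 3276 = -6871$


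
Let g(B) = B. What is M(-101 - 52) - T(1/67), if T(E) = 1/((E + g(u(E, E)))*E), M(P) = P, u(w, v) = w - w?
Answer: -4642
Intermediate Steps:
u(w, v) = 0
T(E) = E⁻² (T(E) = 1/((E + 0)*E) = 1/(E*E) = E⁻²)
M(-101 - 52) - T(1/67) = (-101 - 52) - 1/(1/67)² = -153 - 1/67⁻² = -153 - 1*4489 = -153 - 4489 = -4642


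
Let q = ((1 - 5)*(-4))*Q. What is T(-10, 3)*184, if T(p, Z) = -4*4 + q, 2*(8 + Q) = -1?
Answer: -27968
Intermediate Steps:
Q = -17/2 (Q = -8 + (½)*(-1) = -8 - ½ = -17/2 ≈ -8.5000)
q = -136 (q = ((1 - 5)*(-4))*(-17/2) = -4*(-4)*(-17/2) = 16*(-17/2) = -136)
T(p, Z) = -152 (T(p, Z) = -4*4 - 136 = -16 - 136 = -152)
T(-10, 3)*184 = -152*184 = -27968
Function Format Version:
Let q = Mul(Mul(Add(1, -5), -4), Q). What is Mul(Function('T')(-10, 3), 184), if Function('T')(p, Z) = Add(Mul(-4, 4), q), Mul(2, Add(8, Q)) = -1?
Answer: -27968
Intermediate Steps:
Q = Rational(-17, 2) (Q = Add(-8, Mul(Rational(1, 2), -1)) = Add(-8, Rational(-1, 2)) = Rational(-17, 2) ≈ -8.5000)
q = -136 (q = Mul(Mul(Add(1, -5), -4), Rational(-17, 2)) = Mul(Mul(-4, -4), Rational(-17, 2)) = Mul(16, Rational(-17, 2)) = -136)
Function('T')(p, Z) = -152 (Function('T')(p, Z) = Add(Mul(-4, 4), -136) = Add(-16, -136) = -152)
Mul(Function('T')(-10, 3), 184) = Mul(-152, 184) = -27968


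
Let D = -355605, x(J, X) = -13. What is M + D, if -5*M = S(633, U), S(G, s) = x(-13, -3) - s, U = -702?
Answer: -1778714/5 ≈ -3.5574e+5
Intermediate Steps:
S(G, s) = -13 - s
M = -689/5 (M = -(-13 - 1*(-702))/5 = -(-13 + 702)/5 = -1/5*689 = -689/5 ≈ -137.80)
M + D = -689/5 - 355605 = -1778714/5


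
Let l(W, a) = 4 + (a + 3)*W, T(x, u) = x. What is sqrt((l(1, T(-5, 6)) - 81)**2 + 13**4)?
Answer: sqrt(34802) ≈ 186.55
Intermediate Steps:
l(W, a) = 4 + W*(3 + a) (l(W, a) = 4 + (3 + a)*W = 4 + W*(3 + a))
sqrt((l(1, T(-5, 6)) - 81)**2 + 13**4) = sqrt(((4 + 3*1 + 1*(-5)) - 81)**2 + 13**4) = sqrt(((4 + 3 - 5) - 81)**2 + 28561) = sqrt((2 - 81)**2 + 28561) = sqrt((-79)**2 + 28561) = sqrt(6241 + 28561) = sqrt(34802)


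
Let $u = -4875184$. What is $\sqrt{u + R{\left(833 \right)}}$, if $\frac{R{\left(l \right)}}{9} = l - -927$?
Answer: $4 i \sqrt{303709} \approx 2204.4 i$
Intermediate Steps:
$R{\left(l \right)} = 8343 + 9 l$ ($R{\left(l \right)} = 9 \left(l - -927\right) = 9 \left(l + 927\right) = 9 \left(927 + l\right) = 8343 + 9 l$)
$\sqrt{u + R{\left(833 \right)}} = \sqrt{-4875184 + \left(8343 + 9 \cdot 833\right)} = \sqrt{-4875184 + \left(8343 + 7497\right)} = \sqrt{-4875184 + 15840} = \sqrt{-4859344} = 4 i \sqrt{303709}$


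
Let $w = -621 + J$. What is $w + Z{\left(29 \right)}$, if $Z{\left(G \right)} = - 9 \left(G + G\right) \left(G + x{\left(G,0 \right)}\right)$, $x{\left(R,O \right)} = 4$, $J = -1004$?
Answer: $-18851$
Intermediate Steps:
$w = -1625$ ($w = -621 - 1004 = -1625$)
$Z{\left(G \right)} = - 18 G \left(4 + G\right)$ ($Z{\left(G \right)} = - 9 \left(G + G\right) \left(G + 4\right) = - 9 \cdot 2 G \left(4 + G\right) = - 18 G \left(4 + G\right)$)
$w + Z{\left(29 \right)} = -1625 - 522 \left(4 + 29\right) = -1625 - 522 \cdot 33 = -1625 - 17226 = -18851$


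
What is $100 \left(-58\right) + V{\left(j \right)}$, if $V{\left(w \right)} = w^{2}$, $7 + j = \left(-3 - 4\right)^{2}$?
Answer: $-4036$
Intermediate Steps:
$j = 42$ ($j = -7 + \left(-3 - 4\right)^{2} = -7 + \left(-7\right)^{2} = -7 + 49 = 42$)
$100 \left(-58\right) + V{\left(j \right)} = 100 \left(-58\right) + 42^{2} = -5800 + 1764 = -4036$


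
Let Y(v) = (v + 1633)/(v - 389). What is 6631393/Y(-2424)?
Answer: 18654108509/791 ≈ 2.3583e+7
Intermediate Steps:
Y(v) = (1633 + v)/(-389 + v)
6631393/Y(-2424) = 6631393/(((1633 - 2424)/(-389 - 2424))) = 6631393/((-791/(-2813))) = 6631393/((-1/2813*(-791))) = 6631393/(791/2813) = 6631393*(2813/791) = 18654108509/791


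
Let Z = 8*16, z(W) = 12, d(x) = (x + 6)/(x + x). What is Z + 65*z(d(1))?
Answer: 908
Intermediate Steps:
d(x) = (6 + x)/(2*x) (d(x) = (6 + x)/((2*x)) = (6 + x)*(1/(2*x)) = (6 + x)/(2*x))
Z = 128
Z + 65*z(d(1)) = 128 + 65*12 = 128 + 780 = 908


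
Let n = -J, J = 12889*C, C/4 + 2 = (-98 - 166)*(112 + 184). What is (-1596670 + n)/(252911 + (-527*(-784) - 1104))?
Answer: 4027298506/664975 ≈ 6056.3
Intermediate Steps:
C = -312584 (C = -8 + 4*((-98 - 166)*(112 + 184)) = -8 + 4*(-264*296) = -8 + 4*(-78144) = -8 - 312576 = -312584)
J = -4028895176 (J = 12889*(-312584) = -4028895176)
n = 4028895176 (n = -1*(-4028895176) = 4028895176)
(-1596670 + n)/(252911 + (-527*(-784) - 1104)) = (-1596670 + 4028895176)/(252911 + (-527*(-784) - 1104)) = 4027298506/(252911 + (413168 - 1104)) = 4027298506/(252911 + 412064) = 4027298506/664975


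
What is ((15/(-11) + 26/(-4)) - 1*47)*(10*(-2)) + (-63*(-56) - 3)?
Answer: 50845/11 ≈ 4622.3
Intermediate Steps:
((15/(-11) + 26/(-4)) - 1*47)*(10*(-2)) + (-63*(-56) - 3) = ((15*(-1/11) + 26*(-¼)) - 47)*(-20) + (3528 - 3) = ((-15/11 - 13/2) - 47)*(-20) + 3525 = (-173/22 - 47)*(-20) + 3525 = -1207/22*(-20) + 3525 = 12070/11 + 3525 = 50845/11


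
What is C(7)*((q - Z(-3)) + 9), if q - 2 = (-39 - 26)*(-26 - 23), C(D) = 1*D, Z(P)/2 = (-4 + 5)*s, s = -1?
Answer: 22386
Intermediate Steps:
Z(P) = -2 (Z(P) = 2*((-4 + 5)*(-1)) = 2*(1*(-1)) = 2*(-1) = -2)
C(D) = D
q = 3187 (q = 2 + (-39 - 26)*(-26 - 23) = 2 - 65*(-49) = 2 + 3185 = 3187)
C(7)*((q - Z(-3)) + 9) = 7*((3187 - 1*(-2)) + 9) = 7*((3187 + 2) + 9) = 7*(3189 + 9) = 7*3198 = 22386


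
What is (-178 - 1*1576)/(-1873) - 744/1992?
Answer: 87519/155459 ≈ 0.56297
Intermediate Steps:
(-178 - 1*1576)/(-1873) - 744/1992 = (-178 - 1576)*(-1/1873) - 744*1/1992 = -1754*(-1/1873) - 31/83 = 1754/1873 - 31/83 = 87519/155459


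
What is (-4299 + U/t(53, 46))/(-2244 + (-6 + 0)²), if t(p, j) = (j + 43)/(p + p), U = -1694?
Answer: 562175/196512 ≈ 2.8608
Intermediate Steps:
t(p, j) = (43 + j)/(2*p) (t(p, j) = (43 + j)/((2*p)) = (43 + j)*(1/(2*p)) = (43 + j)/(2*p))
(-4299 + U/t(53, 46))/(-2244 + (-6 + 0)²) = (-4299 - 1694*106/(43 + 46))/(-2244 + (-6 + 0)²) = (-4299 - 1694/((½)*(1/53)*89))/(-2244 + (-6)²) = (-4299 - 1694/89/106)/(-2244 + 36) = (-4299 - 1694*106/89)/(-2208) = (-4299 - 179564/89)*(-1/2208) = -562175/89*(-1/2208) = 562175/196512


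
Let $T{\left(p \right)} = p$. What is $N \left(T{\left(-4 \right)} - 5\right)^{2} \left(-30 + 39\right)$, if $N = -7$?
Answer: $-5103$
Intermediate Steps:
$N \left(T{\left(-4 \right)} - 5\right)^{2} \left(-30 + 39\right) = - 7 \left(-4 - 5\right)^{2} \left(-30 + 39\right) = - 7 \left(-9\right)^{2} \cdot 9 = \left(-7\right) 81 \cdot 9 = \left(-567\right) 9 = -5103$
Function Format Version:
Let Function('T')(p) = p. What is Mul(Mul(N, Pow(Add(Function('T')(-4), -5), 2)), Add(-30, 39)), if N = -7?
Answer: -5103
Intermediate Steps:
Mul(Mul(N, Pow(Add(Function('T')(-4), -5), 2)), Add(-30, 39)) = Mul(Mul(-7, Pow(Add(-4, -5), 2)), Add(-30, 39)) = Mul(Mul(-7, Pow(-9, 2)), 9) = Mul(Mul(-7, 81), 9) = Mul(-567, 9) = -5103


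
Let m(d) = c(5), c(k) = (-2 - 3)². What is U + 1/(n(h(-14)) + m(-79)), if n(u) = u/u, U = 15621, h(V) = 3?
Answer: 406147/26 ≈ 15621.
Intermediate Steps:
n(u) = 1
c(k) = 25 (c(k) = (-5)² = 25)
m(d) = 25
U + 1/(n(h(-14)) + m(-79)) = 15621 + 1/(1 + 25) = 15621 + 1/26 = 406147/26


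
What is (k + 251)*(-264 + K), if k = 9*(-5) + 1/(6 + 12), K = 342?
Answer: 48217/3 ≈ 16072.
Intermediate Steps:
k = -809/18 (k = -45 + 1/18 = -809/18 ≈ -44.944)
(k + 251)*(-264 + K) = (-809/18 + 251)*(-264 + 342) = (3709/18)*78 = 48217/3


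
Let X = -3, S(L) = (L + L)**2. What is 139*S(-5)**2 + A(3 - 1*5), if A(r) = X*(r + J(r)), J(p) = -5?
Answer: 1390021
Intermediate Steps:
S(L) = 4*L**2 (S(L) = (2*L)**2 = 4*L**2)
A(r) = 15 - 3*r (A(r) = -3*(r - 5) = -3*(-5 + r) = 15 - 3*r)
139*S(-5)**2 + A(3 - 1*5) = 139*(4*(-5)**2)**2 + (15 - 3*(3 - 1*5)) = 139*(4*25)**2 + (15 - 3*(3 - 5)) = 139*100**2 + (15 - 3*(-2)) = 139*10000 + (15 + 6) = 1390000 + 21 = 1390021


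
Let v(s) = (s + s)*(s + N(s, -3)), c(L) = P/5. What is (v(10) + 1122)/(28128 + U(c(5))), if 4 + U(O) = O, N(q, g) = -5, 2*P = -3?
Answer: 12220/281237 ≈ 0.043451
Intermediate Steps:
P = -3/2 (P = (1/2)*(-3) = -3/2 ≈ -1.5000)
c(L) = -3/10 (c(L) = -3/2/5 = -3/2*1/5 = -3/10)
v(s) = 2*s*(-5 + s) (v(s) = (s + s)*(s - 5) = (2*s)*(-5 + s) = 2*s*(-5 + s))
U(O) = -4 + O
(v(10) + 1122)/(28128 + U(c(5))) = (2*10*(-5 + 10) + 1122)/(28128 + (-4 - 3/10)) = (2*10*5 + 1122)/(28128 - 43/10) = (100 + 1122)/(281237/10) = 1222*(10/281237) = 12220/281237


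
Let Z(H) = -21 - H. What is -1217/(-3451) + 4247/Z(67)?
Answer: -14549301/303688 ≈ -47.909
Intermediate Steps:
-1217/(-3451) + 4247/Z(67) = -1217/(-3451) + 4247/(-21 - 1*67) = -1217*(-1/3451) + 4247/(-21 - 67) = 1217/3451 + 4247/(-88) = 1217/3451 + 4247*(-1/88) = 1217/3451 - 4247/88 = -14549301/303688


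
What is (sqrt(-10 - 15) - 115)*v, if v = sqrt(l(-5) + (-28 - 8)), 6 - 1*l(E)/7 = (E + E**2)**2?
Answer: 5*I*sqrt(2794)*(-23 + I) ≈ -264.29 - 6078.7*I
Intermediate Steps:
l(E) = 42 - 7*(E + E**2)**2
v = I*sqrt(2794) (v = sqrt((42 - 7*(-5)**2*(1 - 5)**2) + (-28 - 8)) = sqrt((42 - 7*25*(-4)**2) - 36) = sqrt((42 - 7*25*16) - 36) = sqrt((42 - 2800) - 36) = sqrt(-2758 - 36) = sqrt(-2794) = I*sqrt(2794) ≈ 52.858*I)
(sqrt(-10 - 15) - 115)*v = (sqrt(-10 - 15) - 115)*(I*sqrt(2794)) = (sqrt(-25) - 115)*(I*sqrt(2794)) = (5*I - 115)*(I*sqrt(2794)) = (-115 + 5*I)*(I*sqrt(2794)) = I*sqrt(2794)*(-115 + 5*I)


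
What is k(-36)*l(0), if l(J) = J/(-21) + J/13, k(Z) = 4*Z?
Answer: 0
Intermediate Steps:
l(J) = 8*J/273 (l(J) = J*(-1/21) + J*(1/13) = -J/21 + J/13 = 8*J/273)
k(-36)*l(0) = (4*(-36))*((8/273)*0) = -144*0 = 0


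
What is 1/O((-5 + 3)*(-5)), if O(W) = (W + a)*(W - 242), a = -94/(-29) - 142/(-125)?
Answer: -125/416944 ≈ -0.00029980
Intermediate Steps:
a = 15868/3625 (a = -94*(-1/29) - 142*(-1/125) = 94/29 + 142/125 = 15868/3625 ≈ 4.3774)
O(W) = (-242 + W)*(15868/3625 + W) (O(W) = (W + 15868/3625)*(W - 242) = (15868/3625 + W)*(-242 + W) = (-242 + W)*(15868/3625 + W))
1/O((-5 + 3)*(-5)) = 1/(-3840056/3625 + ((-5 + 3)*(-5))² - 861382*(-5 + 3)*(-5)/3625) = 1/(-3840056/3625 + (-2*(-5))² - (-1722764)*(-5)/3625) = 1/(-3840056/3625 + 10² - 861382/3625*10) = 1/(-3840056/3625 + 100 - 1722764/725) = 1/(-416944/125) = -125/416944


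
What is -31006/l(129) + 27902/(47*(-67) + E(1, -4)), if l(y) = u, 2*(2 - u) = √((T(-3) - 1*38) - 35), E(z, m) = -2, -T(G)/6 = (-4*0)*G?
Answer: -784082526/280439 - 62012*I*√73/89 ≈ -2795.9 - 5953.2*I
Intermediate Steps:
T(G) = 0 (T(G) = -6*(-4*0)*G = -0*G = -6*0 = 0)
u = 2 - I*√73/2 (u = 2 - √((0 - 1*38) - 35)/2 = 2 - √((0 - 38) - 35)/2 = 2 - √(-38 - 35)/2 = 2 - I*√73/2 ≈ 2.0 - 4.272*I)
l(y) = 2 - I*√73/2
-31006/l(129) + 27902/(47*(-67) + E(1, -4)) = -31006/(2 - I*√73/2) + 27902/(47*(-67) - 2) = -31006/(2 - I*√73/2) + 27902/(-3149 - 2) = -31006/(2 - I*√73/2) + 27902/(-3151) = -31006/(2 - I*√73/2) + 27902*(-1/3151) = -31006/(2 - I*√73/2) - 27902/3151 = -27902/3151 - 31006/(2 - I*√73/2)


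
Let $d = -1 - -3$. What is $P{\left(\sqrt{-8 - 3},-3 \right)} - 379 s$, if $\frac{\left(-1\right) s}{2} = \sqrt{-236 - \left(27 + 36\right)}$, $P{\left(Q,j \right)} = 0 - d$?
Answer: $-2 + 758 i \sqrt{299} \approx -2.0 + 13107.0 i$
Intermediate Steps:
$d = 2$ ($d = -1 + 3 = 2$)
$P{\left(Q,j \right)} = -2$ ($P{\left(Q,j \right)} = 0 - 2 = -2$)
$s = - 2 i \sqrt{299}$ ($s = - 2 \sqrt{-236 - \left(27 + 36\right)} = - 2 \sqrt{-236 - 63} = - 2 \sqrt{-299} = - 2 i \sqrt{299} \approx - 34.583 i$)
$P{\left(\sqrt{-8 - 3},-3 \right)} - 379 s = -2 - 379 \left(- 2 i \sqrt{299}\right) = -2 + 758 i \sqrt{299}$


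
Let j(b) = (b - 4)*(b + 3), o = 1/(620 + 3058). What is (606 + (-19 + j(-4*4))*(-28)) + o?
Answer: -22590275/3678 ≈ -6142.0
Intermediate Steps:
o = 1/3678 ≈ 0.00027189
j(b) = (-4 + b)*(3 + b)
(606 + (-19 + j(-4*4))*(-28)) + o = (606 + (-19 + (-12 + (-4*4)² - (-4)*4))*(-28)) + 1/3678 = (606 + (-19 + (-12 + (-16)² - 1*(-16)))*(-28)) + 1/3678 = (606 + (-19 + (-12 + 256 + 16))*(-28)) + 1/3678 = (606 + (-19 + 260)*(-28)) + 1/3678 = (606 + 241*(-28)) + 1/3678 = (606 - 6748) + 1/3678 = -6142 + 1/3678 = -22590275/3678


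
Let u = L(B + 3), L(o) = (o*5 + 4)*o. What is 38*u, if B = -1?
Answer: 1064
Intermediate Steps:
L(o) = o*(4 + 5*o) (L(o) = (5*o + 4)*o = (4 + 5*o)*o = o*(4 + 5*o))
u = 28 (u = (-1 + 3)*(4 + 5*(-1 + 3)) = 2*(4 + 5*2) = 2*(4 + 10) = 2*14 = 28)
38*u = 38*28 = 1064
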